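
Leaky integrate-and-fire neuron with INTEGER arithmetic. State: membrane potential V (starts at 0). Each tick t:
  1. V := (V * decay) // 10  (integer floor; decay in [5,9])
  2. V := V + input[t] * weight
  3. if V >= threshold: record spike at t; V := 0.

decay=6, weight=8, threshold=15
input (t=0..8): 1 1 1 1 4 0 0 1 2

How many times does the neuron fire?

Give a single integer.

t=0: input=1 -> V=8
t=1: input=1 -> V=12
t=2: input=1 -> V=0 FIRE
t=3: input=1 -> V=8
t=4: input=4 -> V=0 FIRE
t=5: input=0 -> V=0
t=6: input=0 -> V=0
t=7: input=1 -> V=8
t=8: input=2 -> V=0 FIRE

Answer: 3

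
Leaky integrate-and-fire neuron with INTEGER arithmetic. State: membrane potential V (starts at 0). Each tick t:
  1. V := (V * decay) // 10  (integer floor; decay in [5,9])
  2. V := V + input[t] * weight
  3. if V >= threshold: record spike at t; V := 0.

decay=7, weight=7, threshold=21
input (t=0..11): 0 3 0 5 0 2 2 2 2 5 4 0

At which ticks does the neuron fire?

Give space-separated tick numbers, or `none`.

t=0: input=0 -> V=0
t=1: input=3 -> V=0 FIRE
t=2: input=0 -> V=0
t=3: input=5 -> V=0 FIRE
t=4: input=0 -> V=0
t=5: input=2 -> V=14
t=6: input=2 -> V=0 FIRE
t=7: input=2 -> V=14
t=8: input=2 -> V=0 FIRE
t=9: input=5 -> V=0 FIRE
t=10: input=4 -> V=0 FIRE
t=11: input=0 -> V=0

Answer: 1 3 6 8 9 10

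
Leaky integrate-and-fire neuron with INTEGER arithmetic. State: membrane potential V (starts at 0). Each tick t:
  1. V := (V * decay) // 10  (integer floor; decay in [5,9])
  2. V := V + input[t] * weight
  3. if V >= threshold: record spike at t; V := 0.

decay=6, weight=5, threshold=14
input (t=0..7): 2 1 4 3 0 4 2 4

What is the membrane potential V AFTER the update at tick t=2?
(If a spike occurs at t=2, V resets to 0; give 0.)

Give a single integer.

Answer: 0

Derivation:
t=0: input=2 -> V=10
t=1: input=1 -> V=11
t=2: input=4 -> V=0 FIRE
t=3: input=3 -> V=0 FIRE
t=4: input=0 -> V=0
t=5: input=4 -> V=0 FIRE
t=6: input=2 -> V=10
t=7: input=4 -> V=0 FIRE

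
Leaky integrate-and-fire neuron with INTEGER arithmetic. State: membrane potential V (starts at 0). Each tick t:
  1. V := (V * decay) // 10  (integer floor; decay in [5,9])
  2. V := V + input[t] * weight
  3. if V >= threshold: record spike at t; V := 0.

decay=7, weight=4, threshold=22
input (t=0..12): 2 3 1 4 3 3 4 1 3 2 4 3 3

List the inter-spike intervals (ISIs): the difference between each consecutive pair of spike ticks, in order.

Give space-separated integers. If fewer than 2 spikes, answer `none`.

t=0: input=2 -> V=8
t=1: input=3 -> V=17
t=2: input=1 -> V=15
t=3: input=4 -> V=0 FIRE
t=4: input=3 -> V=12
t=5: input=3 -> V=20
t=6: input=4 -> V=0 FIRE
t=7: input=1 -> V=4
t=8: input=3 -> V=14
t=9: input=2 -> V=17
t=10: input=4 -> V=0 FIRE
t=11: input=3 -> V=12
t=12: input=3 -> V=20

Answer: 3 4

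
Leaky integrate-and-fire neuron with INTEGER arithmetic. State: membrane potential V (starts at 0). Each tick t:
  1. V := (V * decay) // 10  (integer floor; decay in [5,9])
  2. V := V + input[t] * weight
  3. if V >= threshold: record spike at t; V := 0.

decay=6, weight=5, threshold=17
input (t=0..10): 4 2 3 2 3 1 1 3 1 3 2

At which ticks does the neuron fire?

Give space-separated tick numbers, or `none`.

t=0: input=4 -> V=0 FIRE
t=1: input=2 -> V=10
t=2: input=3 -> V=0 FIRE
t=3: input=2 -> V=10
t=4: input=3 -> V=0 FIRE
t=5: input=1 -> V=5
t=6: input=1 -> V=8
t=7: input=3 -> V=0 FIRE
t=8: input=1 -> V=5
t=9: input=3 -> V=0 FIRE
t=10: input=2 -> V=10

Answer: 0 2 4 7 9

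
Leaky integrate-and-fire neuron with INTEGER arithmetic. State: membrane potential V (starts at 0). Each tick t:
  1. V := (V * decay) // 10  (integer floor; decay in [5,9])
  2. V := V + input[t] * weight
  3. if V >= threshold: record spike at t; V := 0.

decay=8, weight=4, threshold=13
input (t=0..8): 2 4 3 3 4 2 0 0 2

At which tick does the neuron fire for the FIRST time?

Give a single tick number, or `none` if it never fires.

Answer: 1

Derivation:
t=0: input=2 -> V=8
t=1: input=4 -> V=0 FIRE
t=2: input=3 -> V=12
t=3: input=3 -> V=0 FIRE
t=4: input=4 -> V=0 FIRE
t=5: input=2 -> V=8
t=6: input=0 -> V=6
t=7: input=0 -> V=4
t=8: input=2 -> V=11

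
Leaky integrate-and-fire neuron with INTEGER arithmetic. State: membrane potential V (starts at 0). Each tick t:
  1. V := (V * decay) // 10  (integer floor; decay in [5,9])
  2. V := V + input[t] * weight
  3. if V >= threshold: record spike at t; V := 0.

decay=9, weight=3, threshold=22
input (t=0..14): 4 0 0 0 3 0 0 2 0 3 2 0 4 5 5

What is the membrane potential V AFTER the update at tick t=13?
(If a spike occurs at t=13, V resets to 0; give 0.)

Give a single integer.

t=0: input=4 -> V=12
t=1: input=0 -> V=10
t=2: input=0 -> V=9
t=3: input=0 -> V=8
t=4: input=3 -> V=16
t=5: input=0 -> V=14
t=6: input=0 -> V=12
t=7: input=2 -> V=16
t=8: input=0 -> V=14
t=9: input=3 -> V=21
t=10: input=2 -> V=0 FIRE
t=11: input=0 -> V=0
t=12: input=4 -> V=12
t=13: input=5 -> V=0 FIRE
t=14: input=5 -> V=15

Answer: 0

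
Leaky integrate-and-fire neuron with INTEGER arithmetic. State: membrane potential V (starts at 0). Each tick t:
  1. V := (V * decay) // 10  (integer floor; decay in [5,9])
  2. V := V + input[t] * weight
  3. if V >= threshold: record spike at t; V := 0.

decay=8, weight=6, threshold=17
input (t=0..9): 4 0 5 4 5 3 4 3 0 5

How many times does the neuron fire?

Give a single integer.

t=0: input=4 -> V=0 FIRE
t=1: input=0 -> V=0
t=2: input=5 -> V=0 FIRE
t=3: input=4 -> V=0 FIRE
t=4: input=5 -> V=0 FIRE
t=5: input=3 -> V=0 FIRE
t=6: input=4 -> V=0 FIRE
t=7: input=3 -> V=0 FIRE
t=8: input=0 -> V=0
t=9: input=5 -> V=0 FIRE

Answer: 8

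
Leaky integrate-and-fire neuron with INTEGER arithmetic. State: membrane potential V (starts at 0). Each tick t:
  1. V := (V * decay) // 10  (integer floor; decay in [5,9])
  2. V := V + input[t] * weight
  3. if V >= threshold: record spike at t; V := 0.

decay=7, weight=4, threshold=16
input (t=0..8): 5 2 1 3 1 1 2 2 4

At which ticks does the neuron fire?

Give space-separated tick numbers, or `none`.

t=0: input=5 -> V=0 FIRE
t=1: input=2 -> V=8
t=2: input=1 -> V=9
t=3: input=3 -> V=0 FIRE
t=4: input=1 -> V=4
t=5: input=1 -> V=6
t=6: input=2 -> V=12
t=7: input=2 -> V=0 FIRE
t=8: input=4 -> V=0 FIRE

Answer: 0 3 7 8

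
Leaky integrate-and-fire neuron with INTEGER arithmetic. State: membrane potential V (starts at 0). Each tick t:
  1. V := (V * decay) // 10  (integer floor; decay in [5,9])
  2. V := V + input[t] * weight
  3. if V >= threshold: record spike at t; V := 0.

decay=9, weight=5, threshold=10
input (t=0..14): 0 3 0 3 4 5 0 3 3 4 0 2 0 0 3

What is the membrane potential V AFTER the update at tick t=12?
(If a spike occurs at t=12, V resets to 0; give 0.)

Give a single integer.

Answer: 0

Derivation:
t=0: input=0 -> V=0
t=1: input=3 -> V=0 FIRE
t=2: input=0 -> V=0
t=3: input=3 -> V=0 FIRE
t=4: input=4 -> V=0 FIRE
t=5: input=5 -> V=0 FIRE
t=6: input=0 -> V=0
t=7: input=3 -> V=0 FIRE
t=8: input=3 -> V=0 FIRE
t=9: input=4 -> V=0 FIRE
t=10: input=0 -> V=0
t=11: input=2 -> V=0 FIRE
t=12: input=0 -> V=0
t=13: input=0 -> V=0
t=14: input=3 -> V=0 FIRE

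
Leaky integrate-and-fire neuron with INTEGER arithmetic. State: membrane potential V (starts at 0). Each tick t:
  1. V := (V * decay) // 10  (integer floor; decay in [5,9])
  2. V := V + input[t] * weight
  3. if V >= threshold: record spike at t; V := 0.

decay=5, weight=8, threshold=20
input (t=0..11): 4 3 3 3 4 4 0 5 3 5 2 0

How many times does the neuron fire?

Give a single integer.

t=0: input=4 -> V=0 FIRE
t=1: input=3 -> V=0 FIRE
t=2: input=3 -> V=0 FIRE
t=3: input=3 -> V=0 FIRE
t=4: input=4 -> V=0 FIRE
t=5: input=4 -> V=0 FIRE
t=6: input=0 -> V=0
t=7: input=5 -> V=0 FIRE
t=8: input=3 -> V=0 FIRE
t=9: input=5 -> V=0 FIRE
t=10: input=2 -> V=16
t=11: input=0 -> V=8

Answer: 9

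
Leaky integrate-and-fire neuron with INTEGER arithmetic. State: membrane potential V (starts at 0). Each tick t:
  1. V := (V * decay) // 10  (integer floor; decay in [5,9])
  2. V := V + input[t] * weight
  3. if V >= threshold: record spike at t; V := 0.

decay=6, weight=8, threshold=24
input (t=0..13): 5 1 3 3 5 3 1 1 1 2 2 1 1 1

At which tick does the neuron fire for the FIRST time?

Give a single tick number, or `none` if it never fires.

t=0: input=5 -> V=0 FIRE
t=1: input=1 -> V=8
t=2: input=3 -> V=0 FIRE
t=3: input=3 -> V=0 FIRE
t=4: input=5 -> V=0 FIRE
t=5: input=3 -> V=0 FIRE
t=6: input=1 -> V=8
t=7: input=1 -> V=12
t=8: input=1 -> V=15
t=9: input=2 -> V=0 FIRE
t=10: input=2 -> V=16
t=11: input=1 -> V=17
t=12: input=1 -> V=18
t=13: input=1 -> V=18

Answer: 0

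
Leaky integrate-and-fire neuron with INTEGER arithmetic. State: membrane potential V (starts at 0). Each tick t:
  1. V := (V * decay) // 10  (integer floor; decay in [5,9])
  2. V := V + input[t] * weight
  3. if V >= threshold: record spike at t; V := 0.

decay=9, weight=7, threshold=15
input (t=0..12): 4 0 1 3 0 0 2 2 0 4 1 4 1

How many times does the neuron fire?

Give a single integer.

t=0: input=4 -> V=0 FIRE
t=1: input=0 -> V=0
t=2: input=1 -> V=7
t=3: input=3 -> V=0 FIRE
t=4: input=0 -> V=0
t=5: input=0 -> V=0
t=6: input=2 -> V=14
t=7: input=2 -> V=0 FIRE
t=8: input=0 -> V=0
t=9: input=4 -> V=0 FIRE
t=10: input=1 -> V=7
t=11: input=4 -> V=0 FIRE
t=12: input=1 -> V=7

Answer: 5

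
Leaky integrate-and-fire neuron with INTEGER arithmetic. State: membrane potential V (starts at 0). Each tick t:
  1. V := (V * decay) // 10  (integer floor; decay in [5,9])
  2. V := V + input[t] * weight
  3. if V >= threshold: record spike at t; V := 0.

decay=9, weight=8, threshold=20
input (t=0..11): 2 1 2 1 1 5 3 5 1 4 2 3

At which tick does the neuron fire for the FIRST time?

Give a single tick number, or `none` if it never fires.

Answer: 1

Derivation:
t=0: input=2 -> V=16
t=1: input=1 -> V=0 FIRE
t=2: input=2 -> V=16
t=3: input=1 -> V=0 FIRE
t=4: input=1 -> V=8
t=5: input=5 -> V=0 FIRE
t=6: input=3 -> V=0 FIRE
t=7: input=5 -> V=0 FIRE
t=8: input=1 -> V=8
t=9: input=4 -> V=0 FIRE
t=10: input=2 -> V=16
t=11: input=3 -> V=0 FIRE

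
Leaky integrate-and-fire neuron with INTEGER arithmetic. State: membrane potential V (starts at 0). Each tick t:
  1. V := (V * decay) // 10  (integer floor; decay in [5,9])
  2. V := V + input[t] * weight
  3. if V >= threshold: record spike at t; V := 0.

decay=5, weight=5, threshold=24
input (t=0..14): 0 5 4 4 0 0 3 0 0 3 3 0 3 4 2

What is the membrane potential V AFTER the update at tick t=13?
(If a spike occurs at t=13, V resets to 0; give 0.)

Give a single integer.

Answer: 0

Derivation:
t=0: input=0 -> V=0
t=1: input=5 -> V=0 FIRE
t=2: input=4 -> V=20
t=3: input=4 -> V=0 FIRE
t=4: input=0 -> V=0
t=5: input=0 -> V=0
t=6: input=3 -> V=15
t=7: input=0 -> V=7
t=8: input=0 -> V=3
t=9: input=3 -> V=16
t=10: input=3 -> V=23
t=11: input=0 -> V=11
t=12: input=3 -> V=20
t=13: input=4 -> V=0 FIRE
t=14: input=2 -> V=10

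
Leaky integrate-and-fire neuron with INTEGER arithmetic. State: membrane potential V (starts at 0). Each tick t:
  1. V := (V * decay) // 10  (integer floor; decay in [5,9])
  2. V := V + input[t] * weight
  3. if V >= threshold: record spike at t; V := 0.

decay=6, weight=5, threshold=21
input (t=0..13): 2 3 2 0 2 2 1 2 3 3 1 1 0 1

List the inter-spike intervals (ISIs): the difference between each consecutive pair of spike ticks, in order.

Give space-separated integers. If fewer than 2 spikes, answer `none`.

t=0: input=2 -> V=10
t=1: input=3 -> V=0 FIRE
t=2: input=2 -> V=10
t=3: input=0 -> V=6
t=4: input=2 -> V=13
t=5: input=2 -> V=17
t=6: input=1 -> V=15
t=7: input=2 -> V=19
t=8: input=3 -> V=0 FIRE
t=9: input=3 -> V=15
t=10: input=1 -> V=14
t=11: input=1 -> V=13
t=12: input=0 -> V=7
t=13: input=1 -> V=9

Answer: 7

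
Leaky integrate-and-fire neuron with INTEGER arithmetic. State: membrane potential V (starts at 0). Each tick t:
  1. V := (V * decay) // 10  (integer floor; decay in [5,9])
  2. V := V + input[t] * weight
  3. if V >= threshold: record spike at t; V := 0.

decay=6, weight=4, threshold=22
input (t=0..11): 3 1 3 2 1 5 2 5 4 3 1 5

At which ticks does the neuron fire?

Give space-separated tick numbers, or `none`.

t=0: input=3 -> V=12
t=1: input=1 -> V=11
t=2: input=3 -> V=18
t=3: input=2 -> V=18
t=4: input=1 -> V=14
t=5: input=5 -> V=0 FIRE
t=6: input=2 -> V=8
t=7: input=5 -> V=0 FIRE
t=8: input=4 -> V=16
t=9: input=3 -> V=21
t=10: input=1 -> V=16
t=11: input=5 -> V=0 FIRE

Answer: 5 7 11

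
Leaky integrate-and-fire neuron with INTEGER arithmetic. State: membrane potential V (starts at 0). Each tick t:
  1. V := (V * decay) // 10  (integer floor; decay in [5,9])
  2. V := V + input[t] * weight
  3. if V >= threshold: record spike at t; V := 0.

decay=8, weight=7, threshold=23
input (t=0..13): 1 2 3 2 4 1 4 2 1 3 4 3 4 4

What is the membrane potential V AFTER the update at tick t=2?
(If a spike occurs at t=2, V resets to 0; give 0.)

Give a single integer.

t=0: input=1 -> V=7
t=1: input=2 -> V=19
t=2: input=3 -> V=0 FIRE
t=3: input=2 -> V=14
t=4: input=4 -> V=0 FIRE
t=5: input=1 -> V=7
t=6: input=4 -> V=0 FIRE
t=7: input=2 -> V=14
t=8: input=1 -> V=18
t=9: input=3 -> V=0 FIRE
t=10: input=4 -> V=0 FIRE
t=11: input=3 -> V=21
t=12: input=4 -> V=0 FIRE
t=13: input=4 -> V=0 FIRE

Answer: 0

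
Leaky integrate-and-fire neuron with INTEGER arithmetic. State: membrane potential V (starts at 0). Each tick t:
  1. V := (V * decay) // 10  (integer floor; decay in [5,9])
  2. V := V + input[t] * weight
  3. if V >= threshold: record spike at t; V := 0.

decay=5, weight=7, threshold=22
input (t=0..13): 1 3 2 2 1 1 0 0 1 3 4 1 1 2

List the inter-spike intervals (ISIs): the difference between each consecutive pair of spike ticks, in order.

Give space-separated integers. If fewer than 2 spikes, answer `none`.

Answer: 8 1

Derivation:
t=0: input=1 -> V=7
t=1: input=3 -> V=0 FIRE
t=2: input=2 -> V=14
t=3: input=2 -> V=21
t=4: input=1 -> V=17
t=5: input=1 -> V=15
t=6: input=0 -> V=7
t=7: input=0 -> V=3
t=8: input=1 -> V=8
t=9: input=3 -> V=0 FIRE
t=10: input=4 -> V=0 FIRE
t=11: input=1 -> V=7
t=12: input=1 -> V=10
t=13: input=2 -> V=19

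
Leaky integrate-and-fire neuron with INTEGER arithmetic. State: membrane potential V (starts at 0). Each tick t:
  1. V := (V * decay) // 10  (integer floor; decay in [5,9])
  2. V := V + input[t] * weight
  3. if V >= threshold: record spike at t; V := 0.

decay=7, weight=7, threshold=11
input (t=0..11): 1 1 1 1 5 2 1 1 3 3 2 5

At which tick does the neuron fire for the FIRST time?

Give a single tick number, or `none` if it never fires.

Answer: 1

Derivation:
t=0: input=1 -> V=7
t=1: input=1 -> V=0 FIRE
t=2: input=1 -> V=7
t=3: input=1 -> V=0 FIRE
t=4: input=5 -> V=0 FIRE
t=5: input=2 -> V=0 FIRE
t=6: input=1 -> V=7
t=7: input=1 -> V=0 FIRE
t=8: input=3 -> V=0 FIRE
t=9: input=3 -> V=0 FIRE
t=10: input=2 -> V=0 FIRE
t=11: input=5 -> V=0 FIRE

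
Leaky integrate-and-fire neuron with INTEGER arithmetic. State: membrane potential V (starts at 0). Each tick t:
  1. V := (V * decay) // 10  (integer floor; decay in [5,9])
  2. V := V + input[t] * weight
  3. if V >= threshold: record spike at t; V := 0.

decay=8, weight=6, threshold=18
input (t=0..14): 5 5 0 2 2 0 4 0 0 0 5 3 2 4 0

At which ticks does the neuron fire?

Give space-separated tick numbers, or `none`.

Answer: 0 1 4 6 10 11 13

Derivation:
t=0: input=5 -> V=0 FIRE
t=1: input=5 -> V=0 FIRE
t=2: input=0 -> V=0
t=3: input=2 -> V=12
t=4: input=2 -> V=0 FIRE
t=5: input=0 -> V=0
t=6: input=4 -> V=0 FIRE
t=7: input=0 -> V=0
t=8: input=0 -> V=0
t=9: input=0 -> V=0
t=10: input=5 -> V=0 FIRE
t=11: input=3 -> V=0 FIRE
t=12: input=2 -> V=12
t=13: input=4 -> V=0 FIRE
t=14: input=0 -> V=0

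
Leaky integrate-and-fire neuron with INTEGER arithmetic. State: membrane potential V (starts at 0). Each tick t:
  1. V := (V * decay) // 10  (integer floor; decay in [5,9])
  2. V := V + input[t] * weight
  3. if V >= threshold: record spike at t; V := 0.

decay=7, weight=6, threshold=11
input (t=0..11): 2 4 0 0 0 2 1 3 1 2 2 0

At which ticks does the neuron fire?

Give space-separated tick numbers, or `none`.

t=0: input=2 -> V=0 FIRE
t=1: input=4 -> V=0 FIRE
t=2: input=0 -> V=0
t=3: input=0 -> V=0
t=4: input=0 -> V=0
t=5: input=2 -> V=0 FIRE
t=6: input=1 -> V=6
t=7: input=3 -> V=0 FIRE
t=8: input=1 -> V=6
t=9: input=2 -> V=0 FIRE
t=10: input=2 -> V=0 FIRE
t=11: input=0 -> V=0

Answer: 0 1 5 7 9 10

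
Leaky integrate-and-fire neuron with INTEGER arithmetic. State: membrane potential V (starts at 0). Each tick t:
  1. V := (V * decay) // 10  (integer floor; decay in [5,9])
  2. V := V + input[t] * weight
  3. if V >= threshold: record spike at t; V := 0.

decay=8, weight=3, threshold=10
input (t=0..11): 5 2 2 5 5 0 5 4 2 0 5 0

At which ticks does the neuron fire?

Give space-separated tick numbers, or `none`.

Answer: 0 2 3 4 6 7 10

Derivation:
t=0: input=5 -> V=0 FIRE
t=1: input=2 -> V=6
t=2: input=2 -> V=0 FIRE
t=3: input=5 -> V=0 FIRE
t=4: input=5 -> V=0 FIRE
t=5: input=0 -> V=0
t=6: input=5 -> V=0 FIRE
t=7: input=4 -> V=0 FIRE
t=8: input=2 -> V=6
t=9: input=0 -> V=4
t=10: input=5 -> V=0 FIRE
t=11: input=0 -> V=0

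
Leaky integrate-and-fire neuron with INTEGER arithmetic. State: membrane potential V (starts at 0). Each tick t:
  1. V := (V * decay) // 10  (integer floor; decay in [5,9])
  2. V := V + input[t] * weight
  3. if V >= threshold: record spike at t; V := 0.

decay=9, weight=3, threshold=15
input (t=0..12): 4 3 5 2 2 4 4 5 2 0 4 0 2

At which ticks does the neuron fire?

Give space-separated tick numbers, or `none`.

t=0: input=4 -> V=12
t=1: input=3 -> V=0 FIRE
t=2: input=5 -> V=0 FIRE
t=3: input=2 -> V=6
t=4: input=2 -> V=11
t=5: input=4 -> V=0 FIRE
t=6: input=4 -> V=12
t=7: input=5 -> V=0 FIRE
t=8: input=2 -> V=6
t=9: input=0 -> V=5
t=10: input=4 -> V=0 FIRE
t=11: input=0 -> V=0
t=12: input=2 -> V=6

Answer: 1 2 5 7 10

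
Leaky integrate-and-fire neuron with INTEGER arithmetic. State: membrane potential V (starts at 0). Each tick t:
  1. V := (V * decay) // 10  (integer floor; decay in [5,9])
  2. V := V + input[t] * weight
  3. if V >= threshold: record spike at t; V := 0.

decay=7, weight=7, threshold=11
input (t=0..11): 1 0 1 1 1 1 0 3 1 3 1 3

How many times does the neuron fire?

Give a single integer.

Answer: 5

Derivation:
t=0: input=1 -> V=7
t=1: input=0 -> V=4
t=2: input=1 -> V=9
t=3: input=1 -> V=0 FIRE
t=4: input=1 -> V=7
t=5: input=1 -> V=0 FIRE
t=6: input=0 -> V=0
t=7: input=3 -> V=0 FIRE
t=8: input=1 -> V=7
t=9: input=3 -> V=0 FIRE
t=10: input=1 -> V=7
t=11: input=3 -> V=0 FIRE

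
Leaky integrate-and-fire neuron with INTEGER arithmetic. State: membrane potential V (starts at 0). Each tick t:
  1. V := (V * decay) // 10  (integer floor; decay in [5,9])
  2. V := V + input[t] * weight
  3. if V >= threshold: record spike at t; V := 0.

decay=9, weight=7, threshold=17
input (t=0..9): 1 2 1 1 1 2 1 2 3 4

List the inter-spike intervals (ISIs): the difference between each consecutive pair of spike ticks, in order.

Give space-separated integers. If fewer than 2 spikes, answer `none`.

t=0: input=1 -> V=7
t=1: input=2 -> V=0 FIRE
t=2: input=1 -> V=7
t=3: input=1 -> V=13
t=4: input=1 -> V=0 FIRE
t=5: input=2 -> V=14
t=6: input=1 -> V=0 FIRE
t=7: input=2 -> V=14
t=8: input=3 -> V=0 FIRE
t=9: input=4 -> V=0 FIRE

Answer: 3 2 2 1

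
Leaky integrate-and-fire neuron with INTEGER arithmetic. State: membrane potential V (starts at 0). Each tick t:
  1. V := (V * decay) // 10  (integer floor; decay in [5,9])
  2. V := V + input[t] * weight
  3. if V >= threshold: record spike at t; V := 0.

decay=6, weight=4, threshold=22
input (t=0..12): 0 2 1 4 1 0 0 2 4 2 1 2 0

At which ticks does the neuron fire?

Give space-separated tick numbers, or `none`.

Answer: 8

Derivation:
t=0: input=0 -> V=0
t=1: input=2 -> V=8
t=2: input=1 -> V=8
t=3: input=4 -> V=20
t=4: input=1 -> V=16
t=5: input=0 -> V=9
t=6: input=0 -> V=5
t=7: input=2 -> V=11
t=8: input=4 -> V=0 FIRE
t=9: input=2 -> V=8
t=10: input=1 -> V=8
t=11: input=2 -> V=12
t=12: input=0 -> V=7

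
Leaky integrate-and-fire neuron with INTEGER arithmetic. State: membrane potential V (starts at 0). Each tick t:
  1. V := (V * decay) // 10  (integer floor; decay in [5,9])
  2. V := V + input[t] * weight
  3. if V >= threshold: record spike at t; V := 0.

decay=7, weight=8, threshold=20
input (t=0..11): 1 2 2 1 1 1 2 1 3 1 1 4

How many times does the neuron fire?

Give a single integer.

Answer: 5

Derivation:
t=0: input=1 -> V=8
t=1: input=2 -> V=0 FIRE
t=2: input=2 -> V=16
t=3: input=1 -> V=19
t=4: input=1 -> V=0 FIRE
t=5: input=1 -> V=8
t=6: input=2 -> V=0 FIRE
t=7: input=1 -> V=8
t=8: input=3 -> V=0 FIRE
t=9: input=1 -> V=8
t=10: input=1 -> V=13
t=11: input=4 -> V=0 FIRE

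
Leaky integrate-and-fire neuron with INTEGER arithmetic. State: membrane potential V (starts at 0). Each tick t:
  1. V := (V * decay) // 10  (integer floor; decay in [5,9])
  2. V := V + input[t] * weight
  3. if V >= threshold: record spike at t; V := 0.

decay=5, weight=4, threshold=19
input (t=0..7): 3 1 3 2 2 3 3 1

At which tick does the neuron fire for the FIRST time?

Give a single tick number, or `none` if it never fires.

Answer: 5

Derivation:
t=0: input=3 -> V=12
t=1: input=1 -> V=10
t=2: input=3 -> V=17
t=3: input=2 -> V=16
t=4: input=2 -> V=16
t=5: input=3 -> V=0 FIRE
t=6: input=3 -> V=12
t=7: input=1 -> V=10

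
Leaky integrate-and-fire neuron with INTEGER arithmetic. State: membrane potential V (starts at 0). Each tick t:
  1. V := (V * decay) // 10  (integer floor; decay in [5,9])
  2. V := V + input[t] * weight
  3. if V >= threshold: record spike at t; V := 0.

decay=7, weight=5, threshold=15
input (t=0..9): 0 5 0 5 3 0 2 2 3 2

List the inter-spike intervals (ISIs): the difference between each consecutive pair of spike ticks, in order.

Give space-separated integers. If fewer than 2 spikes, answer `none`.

t=0: input=0 -> V=0
t=1: input=5 -> V=0 FIRE
t=2: input=0 -> V=0
t=3: input=5 -> V=0 FIRE
t=4: input=3 -> V=0 FIRE
t=5: input=0 -> V=0
t=6: input=2 -> V=10
t=7: input=2 -> V=0 FIRE
t=8: input=3 -> V=0 FIRE
t=9: input=2 -> V=10

Answer: 2 1 3 1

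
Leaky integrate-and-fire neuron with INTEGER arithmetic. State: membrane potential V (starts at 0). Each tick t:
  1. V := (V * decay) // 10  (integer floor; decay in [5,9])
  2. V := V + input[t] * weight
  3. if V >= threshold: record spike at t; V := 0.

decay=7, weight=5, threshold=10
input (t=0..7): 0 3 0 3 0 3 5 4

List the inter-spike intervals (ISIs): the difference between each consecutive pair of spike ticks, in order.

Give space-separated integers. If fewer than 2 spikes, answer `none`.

t=0: input=0 -> V=0
t=1: input=3 -> V=0 FIRE
t=2: input=0 -> V=0
t=3: input=3 -> V=0 FIRE
t=4: input=0 -> V=0
t=5: input=3 -> V=0 FIRE
t=6: input=5 -> V=0 FIRE
t=7: input=4 -> V=0 FIRE

Answer: 2 2 1 1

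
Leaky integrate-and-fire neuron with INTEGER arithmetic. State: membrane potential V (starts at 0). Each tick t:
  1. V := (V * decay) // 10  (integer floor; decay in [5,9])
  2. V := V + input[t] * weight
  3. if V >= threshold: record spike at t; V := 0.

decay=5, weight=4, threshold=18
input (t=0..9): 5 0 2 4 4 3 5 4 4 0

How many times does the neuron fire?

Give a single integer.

t=0: input=5 -> V=0 FIRE
t=1: input=0 -> V=0
t=2: input=2 -> V=8
t=3: input=4 -> V=0 FIRE
t=4: input=4 -> V=16
t=5: input=3 -> V=0 FIRE
t=6: input=5 -> V=0 FIRE
t=7: input=4 -> V=16
t=8: input=4 -> V=0 FIRE
t=9: input=0 -> V=0

Answer: 5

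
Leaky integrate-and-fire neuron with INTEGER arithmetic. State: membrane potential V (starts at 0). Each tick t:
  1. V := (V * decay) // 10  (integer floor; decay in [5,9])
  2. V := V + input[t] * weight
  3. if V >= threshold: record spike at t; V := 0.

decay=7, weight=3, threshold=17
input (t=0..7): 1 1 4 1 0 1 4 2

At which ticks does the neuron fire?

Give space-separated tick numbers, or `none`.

t=0: input=1 -> V=3
t=1: input=1 -> V=5
t=2: input=4 -> V=15
t=3: input=1 -> V=13
t=4: input=0 -> V=9
t=5: input=1 -> V=9
t=6: input=4 -> V=0 FIRE
t=7: input=2 -> V=6

Answer: 6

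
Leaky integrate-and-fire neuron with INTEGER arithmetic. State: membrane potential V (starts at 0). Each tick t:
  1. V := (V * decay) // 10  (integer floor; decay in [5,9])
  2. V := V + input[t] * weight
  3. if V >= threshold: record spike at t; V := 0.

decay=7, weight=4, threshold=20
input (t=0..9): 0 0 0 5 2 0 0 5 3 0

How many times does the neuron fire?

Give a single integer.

t=0: input=0 -> V=0
t=1: input=0 -> V=0
t=2: input=0 -> V=0
t=3: input=5 -> V=0 FIRE
t=4: input=2 -> V=8
t=5: input=0 -> V=5
t=6: input=0 -> V=3
t=7: input=5 -> V=0 FIRE
t=8: input=3 -> V=12
t=9: input=0 -> V=8

Answer: 2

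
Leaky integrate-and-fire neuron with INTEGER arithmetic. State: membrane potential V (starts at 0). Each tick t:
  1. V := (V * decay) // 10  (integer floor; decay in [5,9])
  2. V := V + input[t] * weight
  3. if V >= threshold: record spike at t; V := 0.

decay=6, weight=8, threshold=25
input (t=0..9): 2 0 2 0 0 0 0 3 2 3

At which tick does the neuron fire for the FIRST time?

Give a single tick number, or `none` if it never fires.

Answer: 7

Derivation:
t=0: input=2 -> V=16
t=1: input=0 -> V=9
t=2: input=2 -> V=21
t=3: input=0 -> V=12
t=4: input=0 -> V=7
t=5: input=0 -> V=4
t=6: input=0 -> V=2
t=7: input=3 -> V=0 FIRE
t=8: input=2 -> V=16
t=9: input=3 -> V=0 FIRE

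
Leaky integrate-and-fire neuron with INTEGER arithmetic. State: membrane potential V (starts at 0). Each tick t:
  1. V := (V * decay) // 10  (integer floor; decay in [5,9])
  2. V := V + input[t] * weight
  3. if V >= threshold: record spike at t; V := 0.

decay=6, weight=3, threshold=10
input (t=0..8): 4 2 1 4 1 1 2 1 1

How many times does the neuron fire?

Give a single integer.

Answer: 2

Derivation:
t=0: input=4 -> V=0 FIRE
t=1: input=2 -> V=6
t=2: input=1 -> V=6
t=3: input=4 -> V=0 FIRE
t=4: input=1 -> V=3
t=5: input=1 -> V=4
t=6: input=2 -> V=8
t=7: input=1 -> V=7
t=8: input=1 -> V=7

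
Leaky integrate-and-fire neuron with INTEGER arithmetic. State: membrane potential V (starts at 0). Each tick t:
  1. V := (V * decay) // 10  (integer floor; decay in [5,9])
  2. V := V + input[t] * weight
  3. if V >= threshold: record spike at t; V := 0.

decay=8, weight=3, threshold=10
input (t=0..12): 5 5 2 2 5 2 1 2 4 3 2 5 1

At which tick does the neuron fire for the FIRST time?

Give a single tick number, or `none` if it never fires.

t=0: input=5 -> V=0 FIRE
t=1: input=5 -> V=0 FIRE
t=2: input=2 -> V=6
t=3: input=2 -> V=0 FIRE
t=4: input=5 -> V=0 FIRE
t=5: input=2 -> V=6
t=6: input=1 -> V=7
t=7: input=2 -> V=0 FIRE
t=8: input=4 -> V=0 FIRE
t=9: input=3 -> V=9
t=10: input=2 -> V=0 FIRE
t=11: input=5 -> V=0 FIRE
t=12: input=1 -> V=3

Answer: 0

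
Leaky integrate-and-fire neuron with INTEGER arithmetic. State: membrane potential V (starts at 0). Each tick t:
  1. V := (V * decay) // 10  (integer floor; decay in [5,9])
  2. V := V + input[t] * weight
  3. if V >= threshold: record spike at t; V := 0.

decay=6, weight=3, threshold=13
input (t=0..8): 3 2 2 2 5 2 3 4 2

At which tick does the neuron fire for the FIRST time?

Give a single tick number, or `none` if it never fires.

t=0: input=3 -> V=9
t=1: input=2 -> V=11
t=2: input=2 -> V=12
t=3: input=2 -> V=0 FIRE
t=4: input=5 -> V=0 FIRE
t=5: input=2 -> V=6
t=6: input=3 -> V=12
t=7: input=4 -> V=0 FIRE
t=8: input=2 -> V=6

Answer: 3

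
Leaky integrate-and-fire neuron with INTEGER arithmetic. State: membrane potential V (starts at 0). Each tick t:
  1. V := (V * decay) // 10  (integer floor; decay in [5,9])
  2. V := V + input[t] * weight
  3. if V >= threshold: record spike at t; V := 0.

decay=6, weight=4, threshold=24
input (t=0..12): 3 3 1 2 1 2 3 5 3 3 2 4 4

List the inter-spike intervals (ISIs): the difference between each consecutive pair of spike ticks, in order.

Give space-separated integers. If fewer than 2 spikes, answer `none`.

t=0: input=3 -> V=12
t=1: input=3 -> V=19
t=2: input=1 -> V=15
t=3: input=2 -> V=17
t=4: input=1 -> V=14
t=5: input=2 -> V=16
t=6: input=3 -> V=21
t=7: input=5 -> V=0 FIRE
t=8: input=3 -> V=12
t=9: input=3 -> V=19
t=10: input=2 -> V=19
t=11: input=4 -> V=0 FIRE
t=12: input=4 -> V=16

Answer: 4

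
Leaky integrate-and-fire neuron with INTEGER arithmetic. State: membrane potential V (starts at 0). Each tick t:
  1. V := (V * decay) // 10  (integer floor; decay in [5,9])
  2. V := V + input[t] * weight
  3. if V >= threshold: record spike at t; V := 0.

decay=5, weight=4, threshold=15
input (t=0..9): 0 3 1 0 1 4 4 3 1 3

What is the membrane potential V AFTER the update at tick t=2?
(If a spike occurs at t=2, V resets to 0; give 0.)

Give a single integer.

Answer: 10

Derivation:
t=0: input=0 -> V=0
t=1: input=3 -> V=12
t=2: input=1 -> V=10
t=3: input=0 -> V=5
t=4: input=1 -> V=6
t=5: input=4 -> V=0 FIRE
t=6: input=4 -> V=0 FIRE
t=7: input=3 -> V=12
t=8: input=1 -> V=10
t=9: input=3 -> V=0 FIRE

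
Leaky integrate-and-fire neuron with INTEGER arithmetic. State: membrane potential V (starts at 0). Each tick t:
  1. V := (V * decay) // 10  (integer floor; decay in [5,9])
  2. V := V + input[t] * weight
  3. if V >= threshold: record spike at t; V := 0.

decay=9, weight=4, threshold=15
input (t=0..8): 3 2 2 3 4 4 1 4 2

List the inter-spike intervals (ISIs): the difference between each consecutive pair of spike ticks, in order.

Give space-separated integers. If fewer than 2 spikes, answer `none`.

Answer: 2 1 1 2

Derivation:
t=0: input=3 -> V=12
t=1: input=2 -> V=0 FIRE
t=2: input=2 -> V=8
t=3: input=3 -> V=0 FIRE
t=4: input=4 -> V=0 FIRE
t=5: input=4 -> V=0 FIRE
t=6: input=1 -> V=4
t=7: input=4 -> V=0 FIRE
t=8: input=2 -> V=8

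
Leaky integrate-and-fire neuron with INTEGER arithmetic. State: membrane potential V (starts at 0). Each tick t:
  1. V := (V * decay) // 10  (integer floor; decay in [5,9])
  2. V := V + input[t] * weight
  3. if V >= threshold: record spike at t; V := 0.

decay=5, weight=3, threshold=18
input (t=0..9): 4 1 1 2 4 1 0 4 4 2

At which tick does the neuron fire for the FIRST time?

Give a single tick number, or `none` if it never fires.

t=0: input=4 -> V=12
t=1: input=1 -> V=9
t=2: input=1 -> V=7
t=3: input=2 -> V=9
t=4: input=4 -> V=16
t=5: input=1 -> V=11
t=6: input=0 -> V=5
t=7: input=4 -> V=14
t=8: input=4 -> V=0 FIRE
t=9: input=2 -> V=6

Answer: 8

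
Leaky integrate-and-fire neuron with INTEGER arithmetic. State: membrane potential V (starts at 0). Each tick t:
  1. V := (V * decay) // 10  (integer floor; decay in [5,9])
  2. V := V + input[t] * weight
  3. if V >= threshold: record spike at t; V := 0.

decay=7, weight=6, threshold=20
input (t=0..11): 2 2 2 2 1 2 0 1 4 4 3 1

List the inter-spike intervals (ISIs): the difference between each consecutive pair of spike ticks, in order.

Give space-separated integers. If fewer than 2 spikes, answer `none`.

t=0: input=2 -> V=12
t=1: input=2 -> V=0 FIRE
t=2: input=2 -> V=12
t=3: input=2 -> V=0 FIRE
t=4: input=1 -> V=6
t=5: input=2 -> V=16
t=6: input=0 -> V=11
t=7: input=1 -> V=13
t=8: input=4 -> V=0 FIRE
t=9: input=4 -> V=0 FIRE
t=10: input=3 -> V=18
t=11: input=1 -> V=18

Answer: 2 5 1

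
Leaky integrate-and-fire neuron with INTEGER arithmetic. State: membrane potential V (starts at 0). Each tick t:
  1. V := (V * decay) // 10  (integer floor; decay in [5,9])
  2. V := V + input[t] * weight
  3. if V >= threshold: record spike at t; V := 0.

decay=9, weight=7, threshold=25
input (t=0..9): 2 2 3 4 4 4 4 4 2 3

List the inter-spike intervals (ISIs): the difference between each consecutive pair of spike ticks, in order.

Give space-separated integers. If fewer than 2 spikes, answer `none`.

t=0: input=2 -> V=14
t=1: input=2 -> V=0 FIRE
t=2: input=3 -> V=21
t=3: input=4 -> V=0 FIRE
t=4: input=4 -> V=0 FIRE
t=5: input=4 -> V=0 FIRE
t=6: input=4 -> V=0 FIRE
t=7: input=4 -> V=0 FIRE
t=8: input=2 -> V=14
t=9: input=3 -> V=0 FIRE

Answer: 2 1 1 1 1 2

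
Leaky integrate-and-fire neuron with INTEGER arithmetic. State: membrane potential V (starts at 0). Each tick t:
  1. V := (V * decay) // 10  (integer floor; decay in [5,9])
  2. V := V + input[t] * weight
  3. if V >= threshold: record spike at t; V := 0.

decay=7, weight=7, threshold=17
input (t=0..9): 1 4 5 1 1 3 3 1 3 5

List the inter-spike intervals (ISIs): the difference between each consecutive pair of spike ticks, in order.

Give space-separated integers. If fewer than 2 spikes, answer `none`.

t=0: input=1 -> V=7
t=1: input=4 -> V=0 FIRE
t=2: input=5 -> V=0 FIRE
t=3: input=1 -> V=7
t=4: input=1 -> V=11
t=5: input=3 -> V=0 FIRE
t=6: input=3 -> V=0 FIRE
t=7: input=1 -> V=7
t=8: input=3 -> V=0 FIRE
t=9: input=5 -> V=0 FIRE

Answer: 1 3 1 2 1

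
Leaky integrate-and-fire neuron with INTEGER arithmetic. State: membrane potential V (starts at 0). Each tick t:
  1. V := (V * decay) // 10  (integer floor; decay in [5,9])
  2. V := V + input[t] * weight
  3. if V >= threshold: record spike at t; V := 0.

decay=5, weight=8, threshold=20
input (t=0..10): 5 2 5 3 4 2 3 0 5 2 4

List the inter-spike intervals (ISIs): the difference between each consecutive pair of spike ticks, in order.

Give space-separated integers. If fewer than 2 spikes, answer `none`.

Answer: 2 1 1 2 2 2

Derivation:
t=0: input=5 -> V=0 FIRE
t=1: input=2 -> V=16
t=2: input=5 -> V=0 FIRE
t=3: input=3 -> V=0 FIRE
t=4: input=4 -> V=0 FIRE
t=5: input=2 -> V=16
t=6: input=3 -> V=0 FIRE
t=7: input=0 -> V=0
t=8: input=5 -> V=0 FIRE
t=9: input=2 -> V=16
t=10: input=4 -> V=0 FIRE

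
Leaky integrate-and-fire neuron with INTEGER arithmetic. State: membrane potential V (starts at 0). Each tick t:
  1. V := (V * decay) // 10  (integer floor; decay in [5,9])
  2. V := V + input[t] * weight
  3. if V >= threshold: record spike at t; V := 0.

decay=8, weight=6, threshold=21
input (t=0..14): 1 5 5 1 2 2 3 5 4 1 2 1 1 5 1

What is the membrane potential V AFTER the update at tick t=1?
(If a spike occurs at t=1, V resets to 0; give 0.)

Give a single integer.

t=0: input=1 -> V=6
t=1: input=5 -> V=0 FIRE
t=2: input=5 -> V=0 FIRE
t=3: input=1 -> V=6
t=4: input=2 -> V=16
t=5: input=2 -> V=0 FIRE
t=6: input=3 -> V=18
t=7: input=5 -> V=0 FIRE
t=8: input=4 -> V=0 FIRE
t=9: input=1 -> V=6
t=10: input=2 -> V=16
t=11: input=1 -> V=18
t=12: input=1 -> V=20
t=13: input=5 -> V=0 FIRE
t=14: input=1 -> V=6

Answer: 0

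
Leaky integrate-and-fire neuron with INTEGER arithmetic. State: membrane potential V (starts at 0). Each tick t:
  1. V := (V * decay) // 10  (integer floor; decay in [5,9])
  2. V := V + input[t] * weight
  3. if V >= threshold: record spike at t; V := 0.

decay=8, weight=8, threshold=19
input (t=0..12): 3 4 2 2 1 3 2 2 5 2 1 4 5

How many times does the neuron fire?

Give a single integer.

Answer: 9

Derivation:
t=0: input=3 -> V=0 FIRE
t=1: input=4 -> V=0 FIRE
t=2: input=2 -> V=16
t=3: input=2 -> V=0 FIRE
t=4: input=1 -> V=8
t=5: input=3 -> V=0 FIRE
t=6: input=2 -> V=16
t=7: input=2 -> V=0 FIRE
t=8: input=5 -> V=0 FIRE
t=9: input=2 -> V=16
t=10: input=1 -> V=0 FIRE
t=11: input=4 -> V=0 FIRE
t=12: input=5 -> V=0 FIRE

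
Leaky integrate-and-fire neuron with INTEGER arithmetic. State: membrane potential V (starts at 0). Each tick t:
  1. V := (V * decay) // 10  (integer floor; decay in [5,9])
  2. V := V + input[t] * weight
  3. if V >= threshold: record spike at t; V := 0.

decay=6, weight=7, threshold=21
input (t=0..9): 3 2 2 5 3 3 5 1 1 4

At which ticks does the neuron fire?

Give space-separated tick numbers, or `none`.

Answer: 0 2 3 4 5 6 9

Derivation:
t=0: input=3 -> V=0 FIRE
t=1: input=2 -> V=14
t=2: input=2 -> V=0 FIRE
t=3: input=5 -> V=0 FIRE
t=4: input=3 -> V=0 FIRE
t=5: input=3 -> V=0 FIRE
t=6: input=5 -> V=0 FIRE
t=7: input=1 -> V=7
t=8: input=1 -> V=11
t=9: input=4 -> V=0 FIRE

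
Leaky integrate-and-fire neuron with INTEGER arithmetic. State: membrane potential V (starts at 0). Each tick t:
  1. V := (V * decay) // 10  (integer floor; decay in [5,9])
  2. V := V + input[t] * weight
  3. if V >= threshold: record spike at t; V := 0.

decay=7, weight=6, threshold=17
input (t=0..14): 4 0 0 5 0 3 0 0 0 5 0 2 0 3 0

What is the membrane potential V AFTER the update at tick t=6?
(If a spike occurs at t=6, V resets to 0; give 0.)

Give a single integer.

t=0: input=4 -> V=0 FIRE
t=1: input=0 -> V=0
t=2: input=0 -> V=0
t=3: input=5 -> V=0 FIRE
t=4: input=0 -> V=0
t=5: input=3 -> V=0 FIRE
t=6: input=0 -> V=0
t=7: input=0 -> V=0
t=8: input=0 -> V=0
t=9: input=5 -> V=0 FIRE
t=10: input=0 -> V=0
t=11: input=2 -> V=12
t=12: input=0 -> V=8
t=13: input=3 -> V=0 FIRE
t=14: input=0 -> V=0

Answer: 0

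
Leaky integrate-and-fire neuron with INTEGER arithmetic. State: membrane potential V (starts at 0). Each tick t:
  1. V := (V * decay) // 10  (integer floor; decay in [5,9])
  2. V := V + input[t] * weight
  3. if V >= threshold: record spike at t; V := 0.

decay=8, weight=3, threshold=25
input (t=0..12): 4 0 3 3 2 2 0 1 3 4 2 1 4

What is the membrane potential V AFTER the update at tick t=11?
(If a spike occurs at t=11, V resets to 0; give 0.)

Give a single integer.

Answer: 7

Derivation:
t=0: input=4 -> V=12
t=1: input=0 -> V=9
t=2: input=3 -> V=16
t=3: input=3 -> V=21
t=4: input=2 -> V=22
t=5: input=2 -> V=23
t=6: input=0 -> V=18
t=7: input=1 -> V=17
t=8: input=3 -> V=22
t=9: input=4 -> V=0 FIRE
t=10: input=2 -> V=6
t=11: input=1 -> V=7
t=12: input=4 -> V=17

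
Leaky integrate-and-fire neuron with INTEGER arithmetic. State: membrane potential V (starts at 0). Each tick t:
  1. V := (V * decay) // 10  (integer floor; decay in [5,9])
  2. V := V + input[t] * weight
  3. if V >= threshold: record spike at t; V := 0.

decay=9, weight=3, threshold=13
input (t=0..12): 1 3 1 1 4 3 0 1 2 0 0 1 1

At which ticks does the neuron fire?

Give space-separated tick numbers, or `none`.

Answer: 3 5

Derivation:
t=0: input=1 -> V=3
t=1: input=3 -> V=11
t=2: input=1 -> V=12
t=3: input=1 -> V=0 FIRE
t=4: input=4 -> V=12
t=5: input=3 -> V=0 FIRE
t=6: input=0 -> V=0
t=7: input=1 -> V=3
t=8: input=2 -> V=8
t=9: input=0 -> V=7
t=10: input=0 -> V=6
t=11: input=1 -> V=8
t=12: input=1 -> V=10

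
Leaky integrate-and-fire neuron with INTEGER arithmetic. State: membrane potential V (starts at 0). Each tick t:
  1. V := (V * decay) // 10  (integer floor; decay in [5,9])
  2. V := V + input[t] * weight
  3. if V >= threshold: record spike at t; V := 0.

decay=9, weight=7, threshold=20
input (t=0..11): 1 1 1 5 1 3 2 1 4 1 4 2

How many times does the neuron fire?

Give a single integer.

Answer: 4

Derivation:
t=0: input=1 -> V=7
t=1: input=1 -> V=13
t=2: input=1 -> V=18
t=3: input=5 -> V=0 FIRE
t=4: input=1 -> V=7
t=5: input=3 -> V=0 FIRE
t=6: input=2 -> V=14
t=7: input=1 -> V=19
t=8: input=4 -> V=0 FIRE
t=9: input=1 -> V=7
t=10: input=4 -> V=0 FIRE
t=11: input=2 -> V=14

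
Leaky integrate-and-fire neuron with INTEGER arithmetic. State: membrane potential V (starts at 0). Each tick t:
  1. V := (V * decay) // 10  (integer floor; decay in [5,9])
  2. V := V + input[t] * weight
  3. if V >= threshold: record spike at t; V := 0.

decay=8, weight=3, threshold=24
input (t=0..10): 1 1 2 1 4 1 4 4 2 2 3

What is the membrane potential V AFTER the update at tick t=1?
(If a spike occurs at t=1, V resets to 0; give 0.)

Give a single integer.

t=0: input=1 -> V=3
t=1: input=1 -> V=5
t=2: input=2 -> V=10
t=3: input=1 -> V=11
t=4: input=4 -> V=20
t=5: input=1 -> V=19
t=6: input=4 -> V=0 FIRE
t=7: input=4 -> V=12
t=8: input=2 -> V=15
t=9: input=2 -> V=18
t=10: input=3 -> V=23

Answer: 5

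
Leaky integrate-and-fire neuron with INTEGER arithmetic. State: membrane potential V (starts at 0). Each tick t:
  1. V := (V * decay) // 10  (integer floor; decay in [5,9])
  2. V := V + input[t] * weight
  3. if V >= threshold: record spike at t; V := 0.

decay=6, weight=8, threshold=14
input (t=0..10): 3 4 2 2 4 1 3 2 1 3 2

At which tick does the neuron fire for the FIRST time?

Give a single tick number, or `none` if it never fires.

Answer: 0

Derivation:
t=0: input=3 -> V=0 FIRE
t=1: input=4 -> V=0 FIRE
t=2: input=2 -> V=0 FIRE
t=3: input=2 -> V=0 FIRE
t=4: input=4 -> V=0 FIRE
t=5: input=1 -> V=8
t=6: input=3 -> V=0 FIRE
t=7: input=2 -> V=0 FIRE
t=8: input=1 -> V=8
t=9: input=3 -> V=0 FIRE
t=10: input=2 -> V=0 FIRE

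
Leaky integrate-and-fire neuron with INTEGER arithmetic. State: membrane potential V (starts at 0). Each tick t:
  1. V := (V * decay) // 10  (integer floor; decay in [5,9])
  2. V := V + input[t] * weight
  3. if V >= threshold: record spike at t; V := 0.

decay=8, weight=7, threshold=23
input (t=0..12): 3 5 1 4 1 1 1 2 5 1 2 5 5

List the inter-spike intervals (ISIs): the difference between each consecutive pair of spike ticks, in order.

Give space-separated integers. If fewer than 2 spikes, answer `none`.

t=0: input=3 -> V=21
t=1: input=5 -> V=0 FIRE
t=2: input=1 -> V=7
t=3: input=4 -> V=0 FIRE
t=4: input=1 -> V=7
t=5: input=1 -> V=12
t=6: input=1 -> V=16
t=7: input=2 -> V=0 FIRE
t=8: input=5 -> V=0 FIRE
t=9: input=1 -> V=7
t=10: input=2 -> V=19
t=11: input=5 -> V=0 FIRE
t=12: input=5 -> V=0 FIRE

Answer: 2 4 1 3 1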